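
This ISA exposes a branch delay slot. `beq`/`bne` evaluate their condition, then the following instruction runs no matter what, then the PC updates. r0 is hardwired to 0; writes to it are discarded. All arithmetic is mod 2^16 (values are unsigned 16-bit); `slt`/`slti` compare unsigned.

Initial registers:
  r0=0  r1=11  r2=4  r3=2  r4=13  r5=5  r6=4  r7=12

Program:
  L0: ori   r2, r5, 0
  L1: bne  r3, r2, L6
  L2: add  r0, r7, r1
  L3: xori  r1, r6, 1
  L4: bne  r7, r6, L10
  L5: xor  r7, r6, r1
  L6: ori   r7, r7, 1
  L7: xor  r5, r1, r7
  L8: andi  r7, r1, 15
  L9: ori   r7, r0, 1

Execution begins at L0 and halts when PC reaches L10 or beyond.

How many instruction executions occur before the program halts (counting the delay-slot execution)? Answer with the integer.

PC=0  ori   r2, r5, 0        | r0=0 r1=11 r2=5 r3=2 r4=13 r5=5 r6=4 r7=12
PC=1  bne  r3, r2, L6        | r0=0 r1=11 r2=5 r3=2 r4=13 r5=5 r6=4 r7=12  [TAKEN]
PC=2  add  r0, r7, r1        | r0=0 r1=11 r2=5 r3=2 r4=13 r5=5 r6=4 r7=12
PC=6  ori   r7, r7, 1        | r0=0 r1=11 r2=5 r3=2 r4=13 r5=5 r6=4 r7=13
PC=7  xor  r5, r1, r7        | r0=0 r1=11 r2=5 r3=2 r4=13 r5=6 r6=4 r7=13
PC=8  andi  r7, r1, 15       | r0=0 r1=11 r2=5 r3=2 r4=13 r5=6 r6=4 r7=11
PC=9  ori   r7, r0, 1        | r0=0 r1=11 r2=5 r3=2 r4=13 r5=6 r6=4 r7=1

7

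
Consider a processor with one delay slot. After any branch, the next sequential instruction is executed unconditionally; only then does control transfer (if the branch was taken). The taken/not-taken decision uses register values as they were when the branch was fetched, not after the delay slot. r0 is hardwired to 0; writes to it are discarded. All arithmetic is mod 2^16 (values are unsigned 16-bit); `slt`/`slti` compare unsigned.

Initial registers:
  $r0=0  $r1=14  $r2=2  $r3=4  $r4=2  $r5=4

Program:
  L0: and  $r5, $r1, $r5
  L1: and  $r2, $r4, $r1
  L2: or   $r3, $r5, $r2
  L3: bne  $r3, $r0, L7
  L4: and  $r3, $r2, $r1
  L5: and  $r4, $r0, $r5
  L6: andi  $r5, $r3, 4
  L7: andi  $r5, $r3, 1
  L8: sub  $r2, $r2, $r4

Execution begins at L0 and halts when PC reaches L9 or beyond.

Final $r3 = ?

2

[0] and  $r5, $r1, $r5  →  {$r0:0, $r1:14, $r2:2, $r3:4, $r4:2, $r5:4}
[1] and  $r2, $r4, $r1  →  {$r0:0, $r1:14, $r2:2, $r3:4, $r4:2, $r5:4}
[2] or   $r3, $r5, $r2  →  {$r0:0, $r1:14, $r2:2, $r3:6, $r4:2, $r5:4}
[3] bne  $r3, $r0, L7  →  {$r0:0, $r1:14, $r2:2, $r3:6, $r4:2, $r5:4}  ⟨branch taken⟩
[4] and  $r3, $r2, $r1  →  {$r0:0, $r1:14, $r2:2, $r3:2, $r4:2, $r5:4}
[7] andi  $r5, $r3, 1  →  {$r0:0, $r1:14, $r2:2, $r3:2, $r4:2, $r5:0}
[8] sub  $r2, $r2, $r4  →  {$r0:0, $r1:14, $r2:0, $r3:2, $r4:2, $r5:0}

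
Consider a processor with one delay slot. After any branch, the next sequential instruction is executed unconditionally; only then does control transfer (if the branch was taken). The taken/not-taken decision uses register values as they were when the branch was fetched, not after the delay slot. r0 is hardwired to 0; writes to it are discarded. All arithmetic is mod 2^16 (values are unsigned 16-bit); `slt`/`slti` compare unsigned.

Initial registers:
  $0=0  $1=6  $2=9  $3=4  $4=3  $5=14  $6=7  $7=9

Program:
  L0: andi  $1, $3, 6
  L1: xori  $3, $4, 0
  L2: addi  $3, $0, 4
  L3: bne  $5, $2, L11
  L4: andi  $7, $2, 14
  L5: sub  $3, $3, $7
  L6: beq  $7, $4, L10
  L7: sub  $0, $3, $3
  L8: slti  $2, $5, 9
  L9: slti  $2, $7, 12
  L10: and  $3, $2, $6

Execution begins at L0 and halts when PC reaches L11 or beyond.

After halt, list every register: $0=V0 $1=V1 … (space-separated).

#0 andi  $1, $3, 6 ; 0/4/9/4/3/14/7/9
#1 xori  $3, $4, 0 ; 0/4/9/3/3/14/7/9
#2 addi  $3, $0, 4 ; 0/4/9/4/3/14/7/9
#3 bne  $5, $2, L11 ; 0/4/9/4/3/14/7/9 ; →target
#4 andi  $7, $2, 14 ; 0/4/9/4/3/14/7/8

$0=0 $1=4 $2=9 $3=4 $4=3 $5=14 $6=7 $7=8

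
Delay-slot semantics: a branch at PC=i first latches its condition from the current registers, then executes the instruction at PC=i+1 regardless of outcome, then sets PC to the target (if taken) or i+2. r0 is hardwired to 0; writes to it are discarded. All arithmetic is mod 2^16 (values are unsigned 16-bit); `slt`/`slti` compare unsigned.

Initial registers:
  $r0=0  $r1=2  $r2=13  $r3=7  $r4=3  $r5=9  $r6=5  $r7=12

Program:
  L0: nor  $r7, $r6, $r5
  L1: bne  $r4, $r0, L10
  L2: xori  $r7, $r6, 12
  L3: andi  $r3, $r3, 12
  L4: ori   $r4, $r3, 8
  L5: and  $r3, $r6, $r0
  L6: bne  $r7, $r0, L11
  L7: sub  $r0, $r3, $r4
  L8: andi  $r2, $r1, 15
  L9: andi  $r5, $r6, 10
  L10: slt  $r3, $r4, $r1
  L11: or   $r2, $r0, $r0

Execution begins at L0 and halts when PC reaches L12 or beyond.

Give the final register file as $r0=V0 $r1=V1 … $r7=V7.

$r0=0 $r1=2 $r2=0 $r3=0 $r4=3 $r5=9 $r6=5 $r7=9

  step pc=0: nor  $r7, $r6, $r5  regs=(0,2,13,7,3,9,5,65522)
  step pc=1: bne  $r4, $r0, L10  cond=T  regs=(0,2,13,7,3,9,5,65522)
  step pc=2: xori  $r7, $r6, 12  regs=(0,2,13,7,3,9,5,9)
  step pc=10: slt  $r3, $r4, $r1  regs=(0,2,13,0,3,9,5,9)
  step pc=11: or   $r2, $r0, $r0  regs=(0,2,0,0,3,9,5,9)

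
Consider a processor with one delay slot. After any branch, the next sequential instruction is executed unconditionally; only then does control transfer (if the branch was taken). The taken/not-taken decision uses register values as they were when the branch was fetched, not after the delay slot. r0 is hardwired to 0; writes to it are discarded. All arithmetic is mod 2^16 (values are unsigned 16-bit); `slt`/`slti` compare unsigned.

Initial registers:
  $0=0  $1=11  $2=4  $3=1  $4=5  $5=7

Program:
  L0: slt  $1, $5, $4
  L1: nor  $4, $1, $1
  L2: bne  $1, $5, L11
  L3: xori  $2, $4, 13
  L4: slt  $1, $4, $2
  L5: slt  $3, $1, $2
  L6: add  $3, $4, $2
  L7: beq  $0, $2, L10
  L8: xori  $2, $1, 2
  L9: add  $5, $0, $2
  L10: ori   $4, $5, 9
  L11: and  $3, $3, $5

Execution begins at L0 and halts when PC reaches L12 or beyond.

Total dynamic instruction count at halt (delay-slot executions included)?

  step pc=0: slt  $1, $5, $4  regs=(0,0,4,1,5,7)
  step pc=1: nor  $4, $1, $1  regs=(0,0,4,1,65535,7)
  step pc=2: bne  $1, $5, L11  cond=T  regs=(0,0,4,1,65535,7)
  step pc=3: xori  $2, $4, 13  regs=(0,0,65522,1,65535,7)
  step pc=11: and  $3, $3, $5  regs=(0,0,65522,1,65535,7)

5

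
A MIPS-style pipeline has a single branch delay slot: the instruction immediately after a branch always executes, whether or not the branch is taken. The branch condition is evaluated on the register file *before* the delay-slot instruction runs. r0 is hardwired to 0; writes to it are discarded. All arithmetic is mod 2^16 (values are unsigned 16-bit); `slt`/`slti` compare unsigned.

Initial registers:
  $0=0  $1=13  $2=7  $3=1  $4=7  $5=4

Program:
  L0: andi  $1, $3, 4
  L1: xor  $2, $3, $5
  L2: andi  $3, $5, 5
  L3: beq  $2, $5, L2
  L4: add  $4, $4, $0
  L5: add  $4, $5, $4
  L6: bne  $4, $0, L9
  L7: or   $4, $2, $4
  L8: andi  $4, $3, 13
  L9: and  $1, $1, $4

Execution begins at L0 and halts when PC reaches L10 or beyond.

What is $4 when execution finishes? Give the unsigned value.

PC=0  andi  $1, $3, 4        | $0=0 $1=0 $2=7 $3=1 $4=7 $5=4
PC=1  xor  $2, $3, $5        | $0=0 $1=0 $2=5 $3=1 $4=7 $5=4
PC=2  andi  $3, $5, 5        | $0=0 $1=0 $2=5 $3=4 $4=7 $5=4
PC=3  beq  $2, $5, L2        | $0=0 $1=0 $2=5 $3=4 $4=7 $5=4  [not taken]
PC=4  add  $4, $4, $0        | $0=0 $1=0 $2=5 $3=4 $4=7 $5=4
PC=5  add  $4, $5, $4        | $0=0 $1=0 $2=5 $3=4 $4=11 $5=4
PC=6  bne  $4, $0, L9        | $0=0 $1=0 $2=5 $3=4 $4=11 $5=4  [TAKEN]
PC=7  or   $4, $2, $4        | $0=0 $1=0 $2=5 $3=4 $4=15 $5=4
PC=9  and  $1, $1, $4        | $0=0 $1=0 $2=5 $3=4 $4=15 $5=4

15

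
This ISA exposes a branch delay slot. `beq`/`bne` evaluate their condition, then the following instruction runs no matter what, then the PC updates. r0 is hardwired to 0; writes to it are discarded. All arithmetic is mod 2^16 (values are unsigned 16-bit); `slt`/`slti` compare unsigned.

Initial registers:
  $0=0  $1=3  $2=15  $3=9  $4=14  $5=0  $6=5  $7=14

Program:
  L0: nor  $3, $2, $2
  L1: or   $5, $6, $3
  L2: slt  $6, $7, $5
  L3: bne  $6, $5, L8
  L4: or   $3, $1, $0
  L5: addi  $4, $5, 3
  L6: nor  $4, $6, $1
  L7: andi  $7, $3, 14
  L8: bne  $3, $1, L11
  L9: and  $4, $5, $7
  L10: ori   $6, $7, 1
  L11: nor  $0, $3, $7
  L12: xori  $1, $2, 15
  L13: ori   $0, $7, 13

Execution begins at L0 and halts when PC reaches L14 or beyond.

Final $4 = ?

4

[0] nor  $3, $2, $2  →  {$0:0, $1:3, $2:15, $3:65520, $4:14, $5:0, $6:5, $7:14}
[1] or   $5, $6, $3  →  {$0:0, $1:3, $2:15, $3:65520, $4:14, $5:65525, $6:5, $7:14}
[2] slt  $6, $7, $5  →  {$0:0, $1:3, $2:15, $3:65520, $4:14, $5:65525, $6:1, $7:14}
[3] bne  $6, $5, L8  →  {$0:0, $1:3, $2:15, $3:65520, $4:14, $5:65525, $6:1, $7:14}  ⟨branch taken⟩
[4] or   $3, $1, $0  →  {$0:0, $1:3, $2:15, $3:3, $4:14, $5:65525, $6:1, $7:14}
[8] bne  $3, $1, L11  →  {$0:0, $1:3, $2:15, $3:3, $4:14, $5:65525, $6:1, $7:14}  ⟨branch fallthrough⟩
[9] and  $4, $5, $7  →  {$0:0, $1:3, $2:15, $3:3, $4:4, $5:65525, $6:1, $7:14}
[10] ori   $6, $7, 1  →  {$0:0, $1:3, $2:15, $3:3, $4:4, $5:65525, $6:15, $7:14}
[11] nor  $0, $3, $7  →  {$0:0, $1:3, $2:15, $3:3, $4:4, $5:65525, $6:15, $7:14}
[12] xori  $1, $2, 15  →  {$0:0, $1:0, $2:15, $3:3, $4:4, $5:65525, $6:15, $7:14}
[13] ori   $0, $7, 13  →  {$0:0, $1:0, $2:15, $3:3, $4:4, $5:65525, $6:15, $7:14}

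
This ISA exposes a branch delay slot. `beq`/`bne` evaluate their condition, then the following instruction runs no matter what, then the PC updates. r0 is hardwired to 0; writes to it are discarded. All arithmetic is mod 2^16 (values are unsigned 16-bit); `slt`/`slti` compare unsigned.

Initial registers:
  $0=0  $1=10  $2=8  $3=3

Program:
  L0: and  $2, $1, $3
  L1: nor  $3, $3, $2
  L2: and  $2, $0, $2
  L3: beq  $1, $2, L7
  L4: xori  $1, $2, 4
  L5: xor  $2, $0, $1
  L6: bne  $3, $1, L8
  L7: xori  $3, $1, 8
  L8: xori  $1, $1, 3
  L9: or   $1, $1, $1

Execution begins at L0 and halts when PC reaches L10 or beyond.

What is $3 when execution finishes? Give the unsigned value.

#0 and  $2, $1, $3 ; 0/10/2/3
#1 nor  $3, $3, $2 ; 0/10/2/65532
#2 and  $2, $0, $2 ; 0/10/0/65532
#3 beq  $1, $2, L7 ; 0/10/0/65532 ; →fallthru
#4 xori  $1, $2, 4 ; 0/4/0/65532
#5 xor  $2, $0, $1 ; 0/4/4/65532
#6 bne  $3, $1, L8 ; 0/4/4/65532 ; →target
#7 xori  $3, $1, 8 ; 0/4/4/12
#8 xori  $1, $1, 3 ; 0/7/4/12
#9 or   $1, $1, $1 ; 0/7/4/12

12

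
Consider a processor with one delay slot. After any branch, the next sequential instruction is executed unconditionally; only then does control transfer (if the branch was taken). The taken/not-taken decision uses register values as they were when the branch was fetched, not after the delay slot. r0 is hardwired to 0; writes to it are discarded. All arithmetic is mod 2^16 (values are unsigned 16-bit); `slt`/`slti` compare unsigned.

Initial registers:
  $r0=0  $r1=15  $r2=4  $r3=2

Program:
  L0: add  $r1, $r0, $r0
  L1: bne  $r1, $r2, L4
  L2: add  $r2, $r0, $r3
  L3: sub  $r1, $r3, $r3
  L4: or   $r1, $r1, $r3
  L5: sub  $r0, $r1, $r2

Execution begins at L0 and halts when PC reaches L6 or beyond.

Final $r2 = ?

2

#0 add  $r1, $r0, $r0 ; 0/0/4/2
#1 bne  $r1, $r2, L4 ; 0/0/4/2 ; →target
#2 add  $r2, $r0, $r3 ; 0/0/2/2
#4 or   $r1, $r1, $r3 ; 0/2/2/2
#5 sub  $r0, $r1, $r2 ; 0/2/2/2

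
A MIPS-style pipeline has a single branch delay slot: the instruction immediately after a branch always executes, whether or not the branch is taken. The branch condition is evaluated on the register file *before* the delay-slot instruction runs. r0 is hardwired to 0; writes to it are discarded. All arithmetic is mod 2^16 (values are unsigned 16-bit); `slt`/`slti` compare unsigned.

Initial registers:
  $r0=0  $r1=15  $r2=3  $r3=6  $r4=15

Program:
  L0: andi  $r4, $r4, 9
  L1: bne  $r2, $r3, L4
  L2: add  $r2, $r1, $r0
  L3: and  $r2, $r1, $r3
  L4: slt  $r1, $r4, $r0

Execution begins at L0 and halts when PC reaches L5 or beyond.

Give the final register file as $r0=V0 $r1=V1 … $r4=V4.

$r0=0 $r1=0 $r2=15 $r3=6 $r4=9

[0] andi  $r4, $r4, 9  →  {$r0:0, $r1:15, $r2:3, $r3:6, $r4:9}
[1] bne  $r2, $r3, L4  →  {$r0:0, $r1:15, $r2:3, $r3:6, $r4:9}  ⟨branch taken⟩
[2] add  $r2, $r1, $r0  →  {$r0:0, $r1:15, $r2:15, $r3:6, $r4:9}
[4] slt  $r1, $r4, $r0  →  {$r0:0, $r1:0, $r2:15, $r3:6, $r4:9}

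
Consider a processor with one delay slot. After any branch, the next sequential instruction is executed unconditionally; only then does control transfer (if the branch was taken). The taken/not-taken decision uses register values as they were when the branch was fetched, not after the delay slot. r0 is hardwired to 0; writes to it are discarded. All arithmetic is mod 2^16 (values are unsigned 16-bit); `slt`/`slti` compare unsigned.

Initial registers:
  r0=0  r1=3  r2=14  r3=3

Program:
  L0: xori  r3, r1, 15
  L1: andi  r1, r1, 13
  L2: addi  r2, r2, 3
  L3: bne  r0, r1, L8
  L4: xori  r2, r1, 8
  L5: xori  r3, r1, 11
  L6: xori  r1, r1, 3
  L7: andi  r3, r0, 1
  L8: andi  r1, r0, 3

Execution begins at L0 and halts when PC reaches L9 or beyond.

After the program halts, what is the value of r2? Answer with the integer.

[0] xori  r3, r1, 15  →  {r0:0, r1:3, r2:14, r3:12}
[1] andi  r1, r1, 13  →  {r0:0, r1:1, r2:14, r3:12}
[2] addi  r2, r2, 3  →  {r0:0, r1:1, r2:17, r3:12}
[3] bne  r0, r1, L8  →  {r0:0, r1:1, r2:17, r3:12}  ⟨branch taken⟩
[4] xori  r2, r1, 8  →  {r0:0, r1:1, r2:9, r3:12}
[8] andi  r1, r0, 3  →  {r0:0, r1:0, r2:9, r3:12}

9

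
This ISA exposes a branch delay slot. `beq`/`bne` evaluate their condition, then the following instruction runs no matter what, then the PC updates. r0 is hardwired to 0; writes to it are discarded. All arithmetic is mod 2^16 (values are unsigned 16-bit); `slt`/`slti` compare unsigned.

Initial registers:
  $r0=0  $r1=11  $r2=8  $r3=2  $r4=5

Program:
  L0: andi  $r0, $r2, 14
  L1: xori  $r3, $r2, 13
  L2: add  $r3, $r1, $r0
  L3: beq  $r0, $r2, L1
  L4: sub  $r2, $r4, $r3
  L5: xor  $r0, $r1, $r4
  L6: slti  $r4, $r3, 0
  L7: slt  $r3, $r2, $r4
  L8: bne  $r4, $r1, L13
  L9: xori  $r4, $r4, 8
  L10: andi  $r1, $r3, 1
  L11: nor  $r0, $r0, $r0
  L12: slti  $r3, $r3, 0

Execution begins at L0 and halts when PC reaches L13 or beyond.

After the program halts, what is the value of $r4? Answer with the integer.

PC=0  andi  $r0, $r2, 14     | $r0=0 $r1=11 $r2=8 $r3=2 $r4=5
PC=1  xori  $r3, $r2, 13     | $r0=0 $r1=11 $r2=8 $r3=5 $r4=5
PC=2  add  $r3, $r1, $r0     | $r0=0 $r1=11 $r2=8 $r3=11 $r4=5
PC=3  beq  $r0, $r2, L1      | $r0=0 $r1=11 $r2=8 $r3=11 $r4=5  [not taken]
PC=4  sub  $r2, $r4, $r3     | $r0=0 $r1=11 $r2=65530 $r3=11 $r4=5
PC=5  xor  $r0, $r1, $r4     | $r0=0 $r1=11 $r2=65530 $r3=11 $r4=5
PC=6  slti  $r4, $r3, 0      | $r0=0 $r1=11 $r2=65530 $r3=11 $r4=0
PC=7  slt  $r3, $r2, $r4     | $r0=0 $r1=11 $r2=65530 $r3=0 $r4=0
PC=8  bne  $r4, $r1, L13     | $r0=0 $r1=11 $r2=65530 $r3=0 $r4=0  [TAKEN]
PC=9  xori  $r4, $r4, 8      | $r0=0 $r1=11 $r2=65530 $r3=0 $r4=8

8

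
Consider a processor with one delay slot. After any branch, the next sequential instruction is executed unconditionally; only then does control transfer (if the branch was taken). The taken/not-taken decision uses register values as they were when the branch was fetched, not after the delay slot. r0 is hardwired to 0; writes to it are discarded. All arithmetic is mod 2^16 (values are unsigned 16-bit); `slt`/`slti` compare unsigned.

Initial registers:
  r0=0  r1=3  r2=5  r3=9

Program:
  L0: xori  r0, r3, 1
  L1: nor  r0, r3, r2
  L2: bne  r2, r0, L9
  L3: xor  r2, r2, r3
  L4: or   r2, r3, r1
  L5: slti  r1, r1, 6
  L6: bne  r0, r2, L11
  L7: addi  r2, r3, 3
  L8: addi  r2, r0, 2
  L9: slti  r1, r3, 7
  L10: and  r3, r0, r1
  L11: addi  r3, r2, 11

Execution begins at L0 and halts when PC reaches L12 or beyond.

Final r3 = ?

#0 xori  r0, r3, 1 ; 0/3/5/9
#1 nor  r0, r3, r2 ; 0/3/5/9
#2 bne  r2, r0, L9 ; 0/3/5/9 ; →target
#3 xor  r2, r2, r3 ; 0/3/12/9
#9 slti  r1, r3, 7 ; 0/0/12/9
#10 and  r3, r0, r1 ; 0/0/12/0
#11 addi  r3, r2, 11 ; 0/0/12/23

23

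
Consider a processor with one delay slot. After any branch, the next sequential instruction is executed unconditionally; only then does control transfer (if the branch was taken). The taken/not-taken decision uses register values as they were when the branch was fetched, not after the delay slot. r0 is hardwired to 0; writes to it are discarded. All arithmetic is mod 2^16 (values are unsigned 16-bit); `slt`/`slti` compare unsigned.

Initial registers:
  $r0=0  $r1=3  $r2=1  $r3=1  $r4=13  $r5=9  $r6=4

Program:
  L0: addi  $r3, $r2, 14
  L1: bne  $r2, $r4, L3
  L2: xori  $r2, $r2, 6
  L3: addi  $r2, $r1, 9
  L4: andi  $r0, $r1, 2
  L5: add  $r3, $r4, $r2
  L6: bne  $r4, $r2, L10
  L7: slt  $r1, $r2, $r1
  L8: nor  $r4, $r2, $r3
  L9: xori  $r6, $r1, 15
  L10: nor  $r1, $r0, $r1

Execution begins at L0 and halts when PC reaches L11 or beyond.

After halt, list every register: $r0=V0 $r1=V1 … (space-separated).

  step pc=0: addi  $r3, $r2, 14  regs=(0,3,1,15,13,9,4)
  step pc=1: bne  $r2, $r4, L3  cond=T  regs=(0,3,1,15,13,9,4)
  step pc=2: xori  $r2, $r2, 6  regs=(0,3,7,15,13,9,4)
  step pc=3: addi  $r2, $r1, 9  regs=(0,3,12,15,13,9,4)
  step pc=4: andi  $r0, $r1, 2  regs=(0,3,12,15,13,9,4)
  step pc=5: add  $r3, $r4, $r2  regs=(0,3,12,25,13,9,4)
  step pc=6: bne  $r4, $r2, L10  cond=T  regs=(0,3,12,25,13,9,4)
  step pc=7: slt  $r1, $r2, $r1  regs=(0,0,12,25,13,9,4)
  step pc=10: nor  $r1, $r0, $r1  regs=(0,65535,12,25,13,9,4)

$r0=0 $r1=65535 $r2=12 $r3=25 $r4=13 $r5=9 $r6=4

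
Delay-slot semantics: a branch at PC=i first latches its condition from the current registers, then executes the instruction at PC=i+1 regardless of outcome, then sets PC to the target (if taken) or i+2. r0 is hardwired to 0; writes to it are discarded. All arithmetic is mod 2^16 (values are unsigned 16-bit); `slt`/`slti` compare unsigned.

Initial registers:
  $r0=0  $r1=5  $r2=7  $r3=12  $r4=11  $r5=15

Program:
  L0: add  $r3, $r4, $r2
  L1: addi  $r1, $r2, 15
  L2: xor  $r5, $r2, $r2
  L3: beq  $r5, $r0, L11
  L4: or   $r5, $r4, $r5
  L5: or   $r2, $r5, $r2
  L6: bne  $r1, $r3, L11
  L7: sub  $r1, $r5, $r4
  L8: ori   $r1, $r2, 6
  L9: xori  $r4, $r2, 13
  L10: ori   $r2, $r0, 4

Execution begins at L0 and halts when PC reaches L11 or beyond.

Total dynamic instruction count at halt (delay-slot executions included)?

5

[0] add  $r3, $r4, $r2  →  {$r0:0, $r1:5, $r2:7, $r3:18, $r4:11, $r5:15}
[1] addi  $r1, $r2, 15  →  {$r0:0, $r1:22, $r2:7, $r3:18, $r4:11, $r5:15}
[2] xor  $r5, $r2, $r2  →  {$r0:0, $r1:22, $r2:7, $r3:18, $r4:11, $r5:0}
[3] beq  $r5, $r0, L11  →  {$r0:0, $r1:22, $r2:7, $r3:18, $r4:11, $r5:0}  ⟨branch taken⟩
[4] or   $r5, $r4, $r5  →  {$r0:0, $r1:22, $r2:7, $r3:18, $r4:11, $r5:11}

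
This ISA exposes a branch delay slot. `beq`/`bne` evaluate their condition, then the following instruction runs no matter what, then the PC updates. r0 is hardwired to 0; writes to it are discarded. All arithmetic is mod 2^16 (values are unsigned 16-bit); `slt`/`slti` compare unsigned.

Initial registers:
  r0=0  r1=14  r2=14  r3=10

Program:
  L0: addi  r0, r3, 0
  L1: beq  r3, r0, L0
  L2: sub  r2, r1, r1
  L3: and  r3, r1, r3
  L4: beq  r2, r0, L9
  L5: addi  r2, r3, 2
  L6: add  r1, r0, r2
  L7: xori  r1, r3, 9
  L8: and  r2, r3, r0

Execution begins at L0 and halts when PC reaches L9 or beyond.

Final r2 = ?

#0 addi  r0, r3, 0 ; 0/14/14/10
#1 beq  r3, r0, L0 ; 0/14/14/10 ; →fallthru
#2 sub  r2, r1, r1 ; 0/14/0/10
#3 and  r3, r1, r3 ; 0/14/0/10
#4 beq  r2, r0, L9 ; 0/14/0/10 ; →target
#5 addi  r2, r3, 2 ; 0/14/12/10

12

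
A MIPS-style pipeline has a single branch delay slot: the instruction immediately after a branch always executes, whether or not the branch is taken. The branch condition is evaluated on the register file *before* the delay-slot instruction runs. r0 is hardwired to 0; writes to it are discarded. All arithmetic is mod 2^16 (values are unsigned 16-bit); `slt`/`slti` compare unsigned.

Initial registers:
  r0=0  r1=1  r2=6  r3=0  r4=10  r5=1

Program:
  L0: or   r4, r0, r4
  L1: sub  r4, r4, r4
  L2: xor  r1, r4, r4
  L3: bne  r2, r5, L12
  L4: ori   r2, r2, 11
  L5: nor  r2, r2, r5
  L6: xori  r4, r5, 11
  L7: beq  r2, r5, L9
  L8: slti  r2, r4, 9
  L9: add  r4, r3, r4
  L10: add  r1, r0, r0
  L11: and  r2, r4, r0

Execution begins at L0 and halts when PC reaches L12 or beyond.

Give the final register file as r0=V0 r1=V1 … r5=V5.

r0=0 r1=0 r2=15 r3=0 r4=0 r5=1

PC=0  or   r4, r0, r4        | r0=0 r1=1 r2=6 r3=0 r4=10 r5=1
PC=1  sub  r4, r4, r4        | r0=0 r1=1 r2=6 r3=0 r4=0 r5=1
PC=2  xor  r1, r4, r4        | r0=0 r1=0 r2=6 r3=0 r4=0 r5=1
PC=3  bne  r2, r5, L12       | r0=0 r1=0 r2=6 r3=0 r4=0 r5=1  [TAKEN]
PC=4  ori   r2, r2, 11       | r0=0 r1=0 r2=15 r3=0 r4=0 r5=1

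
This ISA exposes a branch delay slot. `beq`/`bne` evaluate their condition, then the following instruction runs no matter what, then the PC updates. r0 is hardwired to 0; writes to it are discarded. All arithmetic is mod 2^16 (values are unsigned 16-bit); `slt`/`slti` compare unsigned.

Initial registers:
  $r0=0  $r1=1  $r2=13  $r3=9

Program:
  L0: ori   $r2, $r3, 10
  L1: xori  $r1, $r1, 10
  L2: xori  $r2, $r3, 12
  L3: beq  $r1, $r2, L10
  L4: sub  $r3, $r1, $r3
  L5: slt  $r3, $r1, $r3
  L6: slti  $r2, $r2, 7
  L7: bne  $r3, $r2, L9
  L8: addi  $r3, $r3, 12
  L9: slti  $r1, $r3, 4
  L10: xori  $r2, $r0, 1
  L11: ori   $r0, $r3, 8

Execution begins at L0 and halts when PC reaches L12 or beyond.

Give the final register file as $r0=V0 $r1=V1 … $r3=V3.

[0] ori   $r2, $r3, 10  →  {$r0:0, $r1:1, $r2:11, $r3:9}
[1] xori  $r1, $r1, 10  →  {$r0:0, $r1:11, $r2:11, $r3:9}
[2] xori  $r2, $r3, 12  →  {$r0:0, $r1:11, $r2:5, $r3:9}
[3] beq  $r1, $r2, L10  →  {$r0:0, $r1:11, $r2:5, $r3:9}  ⟨branch fallthrough⟩
[4] sub  $r3, $r1, $r3  →  {$r0:0, $r1:11, $r2:5, $r3:2}
[5] slt  $r3, $r1, $r3  →  {$r0:0, $r1:11, $r2:5, $r3:0}
[6] slti  $r2, $r2, 7  →  {$r0:0, $r1:11, $r2:1, $r3:0}
[7] bne  $r3, $r2, L9  →  {$r0:0, $r1:11, $r2:1, $r3:0}  ⟨branch taken⟩
[8] addi  $r3, $r3, 12  →  {$r0:0, $r1:11, $r2:1, $r3:12}
[9] slti  $r1, $r3, 4  →  {$r0:0, $r1:0, $r2:1, $r3:12}
[10] xori  $r2, $r0, 1  →  {$r0:0, $r1:0, $r2:1, $r3:12}
[11] ori   $r0, $r3, 8  →  {$r0:0, $r1:0, $r2:1, $r3:12}

$r0=0 $r1=0 $r2=1 $r3=12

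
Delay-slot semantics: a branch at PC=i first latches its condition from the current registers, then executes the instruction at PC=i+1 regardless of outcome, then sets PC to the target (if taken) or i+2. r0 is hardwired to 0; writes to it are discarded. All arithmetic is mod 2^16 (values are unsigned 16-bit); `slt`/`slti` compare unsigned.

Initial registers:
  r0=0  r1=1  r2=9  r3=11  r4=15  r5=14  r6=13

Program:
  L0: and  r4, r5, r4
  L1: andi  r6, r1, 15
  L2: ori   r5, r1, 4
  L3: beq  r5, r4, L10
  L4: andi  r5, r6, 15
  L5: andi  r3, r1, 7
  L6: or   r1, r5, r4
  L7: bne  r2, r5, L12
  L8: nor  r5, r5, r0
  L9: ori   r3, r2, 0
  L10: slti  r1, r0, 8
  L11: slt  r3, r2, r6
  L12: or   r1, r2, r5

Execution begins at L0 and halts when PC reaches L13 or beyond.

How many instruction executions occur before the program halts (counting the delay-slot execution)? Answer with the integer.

#0 and  r4, r5, r4 ; 0/1/9/11/14/14/13
#1 andi  r6, r1, 15 ; 0/1/9/11/14/14/1
#2 ori   r5, r1, 4 ; 0/1/9/11/14/5/1
#3 beq  r5, r4, L10 ; 0/1/9/11/14/5/1 ; →fallthru
#4 andi  r5, r6, 15 ; 0/1/9/11/14/1/1
#5 andi  r3, r1, 7 ; 0/1/9/1/14/1/1
#6 or   r1, r5, r4 ; 0/15/9/1/14/1/1
#7 bne  r2, r5, L12 ; 0/15/9/1/14/1/1 ; →target
#8 nor  r5, r5, r0 ; 0/15/9/1/14/65534/1
#12 or   r1, r2, r5 ; 0/65535/9/1/14/65534/1

10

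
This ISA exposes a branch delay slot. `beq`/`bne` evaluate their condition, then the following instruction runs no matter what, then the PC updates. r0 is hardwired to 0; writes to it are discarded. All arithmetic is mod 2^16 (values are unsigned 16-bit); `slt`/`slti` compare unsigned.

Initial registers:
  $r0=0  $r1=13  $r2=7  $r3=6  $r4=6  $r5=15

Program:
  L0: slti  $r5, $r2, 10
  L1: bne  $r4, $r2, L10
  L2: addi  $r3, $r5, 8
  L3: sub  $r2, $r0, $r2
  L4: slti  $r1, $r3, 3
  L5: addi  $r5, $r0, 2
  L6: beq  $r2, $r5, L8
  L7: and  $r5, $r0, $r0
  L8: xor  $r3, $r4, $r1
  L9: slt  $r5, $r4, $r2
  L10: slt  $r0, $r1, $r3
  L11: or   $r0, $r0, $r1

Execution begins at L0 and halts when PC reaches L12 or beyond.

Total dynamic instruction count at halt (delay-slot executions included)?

5

#0 slti  $r5, $r2, 10 ; 0/13/7/6/6/1
#1 bne  $r4, $r2, L10 ; 0/13/7/6/6/1 ; →target
#2 addi  $r3, $r5, 8 ; 0/13/7/9/6/1
#10 slt  $r0, $r1, $r3 ; 0/13/7/9/6/1
#11 or   $r0, $r0, $r1 ; 0/13/7/9/6/1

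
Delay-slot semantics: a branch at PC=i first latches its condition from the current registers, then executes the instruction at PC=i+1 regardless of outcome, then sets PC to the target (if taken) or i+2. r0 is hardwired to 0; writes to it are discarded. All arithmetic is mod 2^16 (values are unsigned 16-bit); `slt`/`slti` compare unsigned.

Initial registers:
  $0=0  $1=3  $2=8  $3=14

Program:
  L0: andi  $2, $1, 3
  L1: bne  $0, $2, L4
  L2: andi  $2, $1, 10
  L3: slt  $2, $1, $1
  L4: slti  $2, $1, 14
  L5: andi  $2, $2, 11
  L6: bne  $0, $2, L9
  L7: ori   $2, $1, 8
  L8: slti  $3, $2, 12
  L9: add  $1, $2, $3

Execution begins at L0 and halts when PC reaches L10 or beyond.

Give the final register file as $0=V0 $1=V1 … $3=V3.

$0=0 $1=25 $2=11 $3=14

#0 andi  $2, $1, 3 ; 0/3/3/14
#1 bne  $0, $2, L4 ; 0/3/3/14 ; →target
#2 andi  $2, $1, 10 ; 0/3/2/14
#4 slti  $2, $1, 14 ; 0/3/1/14
#5 andi  $2, $2, 11 ; 0/3/1/14
#6 bne  $0, $2, L9 ; 0/3/1/14 ; →target
#7 ori   $2, $1, 8 ; 0/3/11/14
#9 add  $1, $2, $3 ; 0/25/11/14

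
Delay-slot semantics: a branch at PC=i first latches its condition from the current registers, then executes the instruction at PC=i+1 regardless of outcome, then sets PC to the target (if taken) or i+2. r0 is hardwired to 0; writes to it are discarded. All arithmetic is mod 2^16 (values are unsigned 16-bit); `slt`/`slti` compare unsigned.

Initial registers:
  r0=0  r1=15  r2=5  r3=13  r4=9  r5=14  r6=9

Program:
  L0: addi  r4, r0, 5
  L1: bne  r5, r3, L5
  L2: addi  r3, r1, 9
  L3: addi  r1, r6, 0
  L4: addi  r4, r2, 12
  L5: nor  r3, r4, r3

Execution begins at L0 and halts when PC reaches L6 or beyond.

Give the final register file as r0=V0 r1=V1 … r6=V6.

r0=0 r1=15 r2=5 r3=65506 r4=5 r5=14 r6=9

[0] addi  r4, r0, 5  →  {r0:0, r1:15, r2:5, r3:13, r4:5, r5:14, r6:9}
[1] bne  r5, r3, L5  →  {r0:0, r1:15, r2:5, r3:13, r4:5, r5:14, r6:9}  ⟨branch taken⟩
[2] addi  r3, r1, 9  →  {r0:0, r1:15, r2:5, r3:24, r4:5, r5:14, r6:9}
[5] nor  r3, r4, r3  →  {r0:0, r1:15, r2:5, r3:65506, r4:5, r5:14, r6:9}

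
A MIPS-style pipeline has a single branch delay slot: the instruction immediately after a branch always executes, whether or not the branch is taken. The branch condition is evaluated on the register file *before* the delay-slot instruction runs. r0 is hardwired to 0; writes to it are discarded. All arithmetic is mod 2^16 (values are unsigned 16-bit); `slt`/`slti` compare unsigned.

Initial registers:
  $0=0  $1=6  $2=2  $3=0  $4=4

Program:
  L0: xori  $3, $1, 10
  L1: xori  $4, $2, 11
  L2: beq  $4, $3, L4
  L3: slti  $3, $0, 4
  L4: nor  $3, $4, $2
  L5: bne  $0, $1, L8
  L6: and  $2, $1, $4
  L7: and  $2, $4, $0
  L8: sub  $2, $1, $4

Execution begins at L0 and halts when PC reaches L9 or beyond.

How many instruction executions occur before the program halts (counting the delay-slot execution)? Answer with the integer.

8

PC=0  xori  $3, $1, 10       | $0=0 $1=6 $2=2 $3=12 $4=4
PC=1  xori  $4, $2, 11       | $0=0 $1=6 $2=2 $3=12 $4=9
PC=2  beq  $4, $3, L4        | $0=0 $1=6 $2=2 $3=12 $4=9  [not taken]
PC=3  slti  $3, $0, 4        | $0=0 $1=6 $2=2 $3=1 $4=9
PC=4  nor  $3, $4, $2        | $0=0 $1=6 $2=2 $3=65524 $4=9
PC=5  bne  $0, $1, L8        | $0=0 $1=6 $2=2 $3=65524 $4=9  [TAKEN]
PC=6  and  $2, $1, $4        | $0=0 $1=6 $2=0 $3=65524 $4=9
PC=8  sub  $2, $1, $4        | $0=0 $1=6 $2=65533 $3=65524 $4=9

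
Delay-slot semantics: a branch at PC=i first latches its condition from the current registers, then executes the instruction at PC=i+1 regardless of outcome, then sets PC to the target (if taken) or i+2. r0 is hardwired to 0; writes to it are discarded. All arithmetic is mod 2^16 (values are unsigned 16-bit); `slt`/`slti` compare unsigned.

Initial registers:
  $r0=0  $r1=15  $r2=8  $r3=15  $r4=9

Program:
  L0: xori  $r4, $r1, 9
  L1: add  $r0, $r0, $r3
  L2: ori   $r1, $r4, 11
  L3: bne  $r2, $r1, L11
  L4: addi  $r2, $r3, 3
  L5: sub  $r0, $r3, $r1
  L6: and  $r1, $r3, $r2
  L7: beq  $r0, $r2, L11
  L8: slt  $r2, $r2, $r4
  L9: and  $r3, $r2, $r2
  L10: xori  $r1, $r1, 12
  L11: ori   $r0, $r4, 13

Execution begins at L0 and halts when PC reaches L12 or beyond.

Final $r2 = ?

PC=0  xori  $r4, $r1, 9      | $r0=0 $r1=15 $r2=8 $r3=15 $r4=6
PC=1  add  $r0, $r0, $r3     | $r0=0 $r1=15 $r2=8 $r3=15 $r4=6
PC=2  ori   $r1, $r4, 11     | $r0=0 $r1=15 $r2=8 $r3=15 $r4=6
PC=3  bne  $r2, $r1, L11     | $r0=0 $r1=15 $r2=8 $r3=15 $r4=6  [TAKEN]
PC=4  addi  $r2, $r3, 3      | $r0=0 $r1=15 $r2=18 $r3=15 $r4=6
PC=11 ori   $r0, $r4, 13     | $r0=0 $r1=15 $r2=18 $r3=15 $r4=6

18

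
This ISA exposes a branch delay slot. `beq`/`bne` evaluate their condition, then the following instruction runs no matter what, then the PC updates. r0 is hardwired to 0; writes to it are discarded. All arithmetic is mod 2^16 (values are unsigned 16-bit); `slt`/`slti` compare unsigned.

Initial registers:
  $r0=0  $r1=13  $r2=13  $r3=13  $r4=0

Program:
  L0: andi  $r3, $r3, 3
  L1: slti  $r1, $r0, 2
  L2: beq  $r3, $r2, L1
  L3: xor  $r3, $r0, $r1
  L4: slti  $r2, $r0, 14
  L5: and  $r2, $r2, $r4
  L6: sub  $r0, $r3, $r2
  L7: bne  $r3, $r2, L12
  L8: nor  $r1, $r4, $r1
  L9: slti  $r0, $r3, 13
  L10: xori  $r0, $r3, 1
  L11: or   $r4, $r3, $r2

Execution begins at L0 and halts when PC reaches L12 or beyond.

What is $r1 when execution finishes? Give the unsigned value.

65534

[0] andi  $r3, $r3, 3  →  {$r0:0, $r1:13, $r2:13, $r3:1, $r4:0}
[1] slti  $r1, $r0, 2  →  {$r0:0, $r1:1, $r2:13, $r3:1, $r4:0}
[2] beq  $r3, $r2, L1  →  {$r0:0, $r1:1, $r2:13, $r3:1, $r4:0}  ⟨branch fallthrough⟩
[3] xor  $r3, $r0, $r1  →  {$r0:0, $r1:1, $r2:13, $r3:1, $r4:0}
[4] slti  $r2, $r0, 14  →  {$r0:0, $r1:1, $r2:1, $r3:1, $r4:0}
[5] and  $r2, $r2, $r4  →  {$r0:0, $r1:1, $r2:0, $r3:1, $r4:0}
[6] sub  $r0, $r3, $r2  →  {$r0:0, $r1:1, $r2:0, $r3:1, $r4:0}
[7] bne  $r3, $r2, L12  →  {$r0:0, $r1:1, $r2:0, $r3:1, $r4:0}  ⟨branch taken⟩
[8] nor  $r1, $r4, $r1  →  {$r0:0, $r1:65534, $r2:0, $r3:1, $r4:0}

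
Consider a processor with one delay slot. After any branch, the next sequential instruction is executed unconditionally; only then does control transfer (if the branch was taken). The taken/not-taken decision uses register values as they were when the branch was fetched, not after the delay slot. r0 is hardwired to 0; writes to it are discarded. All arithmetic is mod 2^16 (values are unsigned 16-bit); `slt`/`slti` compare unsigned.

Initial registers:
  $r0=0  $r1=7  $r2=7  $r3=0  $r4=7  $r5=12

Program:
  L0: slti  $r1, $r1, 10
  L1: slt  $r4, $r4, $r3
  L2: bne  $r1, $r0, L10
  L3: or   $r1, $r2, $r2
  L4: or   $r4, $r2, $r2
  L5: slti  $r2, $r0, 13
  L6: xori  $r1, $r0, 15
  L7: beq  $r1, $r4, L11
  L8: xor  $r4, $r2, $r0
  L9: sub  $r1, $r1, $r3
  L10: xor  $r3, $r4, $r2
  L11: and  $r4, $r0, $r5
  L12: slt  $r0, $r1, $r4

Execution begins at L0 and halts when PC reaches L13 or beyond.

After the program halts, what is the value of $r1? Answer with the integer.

7

[0] slti  $r1, $r1, 10  →  {$r0:0, $r1:1, $r2:7, $r3:0, $r4:7, $r5:12}
[1] slt  $r4, $r4, $r3  →  {$r0:0, $r1:1, $r2:7, $r3:0, $r4:0, $r5:12}
[2] bne  $r1, $r0, L10  →  {$r0:0, $r1:1, $r2:7, $r3:0, $r4:0, $r5:12}  ⟨branch taken⟩
[3] or   $r1, $r2, $r2  →  {$r0:0, $r1:7, $r2:7, $r3:0, $r4:0, $r5:12}
[10] xor  $r3, $r4, $r2  →  {$r0:0, $r1:7, $r2:7, $r3:7, $r4:0, $r5:12}
[11] and  $r4, $r0, $r5  →  {$r0:0, $r1:7, $r2:7, $r3:7, $r4:0, $r5:12}
[12] slt  $r0, $r1, $r4  →  {$r0:0, $r1:7, $r2:7, $r3:7, $r4:0, $r5:12}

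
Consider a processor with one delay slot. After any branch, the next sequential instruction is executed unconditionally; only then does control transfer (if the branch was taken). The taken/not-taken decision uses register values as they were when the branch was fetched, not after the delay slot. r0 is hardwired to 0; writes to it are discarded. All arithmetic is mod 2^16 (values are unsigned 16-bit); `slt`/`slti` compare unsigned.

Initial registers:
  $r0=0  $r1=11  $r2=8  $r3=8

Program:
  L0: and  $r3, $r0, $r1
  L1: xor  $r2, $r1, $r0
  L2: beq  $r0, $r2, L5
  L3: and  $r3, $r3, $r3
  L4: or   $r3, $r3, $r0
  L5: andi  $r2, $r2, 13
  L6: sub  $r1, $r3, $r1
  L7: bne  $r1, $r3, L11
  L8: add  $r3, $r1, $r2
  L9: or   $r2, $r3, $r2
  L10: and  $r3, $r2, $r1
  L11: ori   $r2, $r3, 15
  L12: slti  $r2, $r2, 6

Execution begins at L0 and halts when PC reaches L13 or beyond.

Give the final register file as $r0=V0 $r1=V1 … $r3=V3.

$r0=0 $r1=65525 $r2=0 $r3=65534

[0] and  $r3, $r0, $r1  →  {$r0:0, $r1:11, $r2:8, $r3:0}
[1] xor  $r2, $r1, $r0  →  {$r0:0, $r1:11, $r2:11, $r3:0}
[2] beq  $r0, $r2, L5  →  {$r0:0, $r1:11, $r2:11, $r3:0}  ⟨branch fallthrough⟩
[3] and  $r3, $r3, $r3  →  {$r0:0, $r1:11, $r2:11, $r3:0}
[4] or   $r3, $r3, $r0  →  {$r0:0, $r1:11, $r2:11, $r3:0}
[5] andi  $r2, $r2, 13  →  {$r0:0, $r1:11, $r2:9, $r3:0}
[6] sub  $r1, $r3, $r1  →  {$r0:0, $r1:65525, $r2:9, $r3:0}
[7] bne  $r1, $r3, L11  →  {$r0:0, $r1:65525, $r2:9, $r3:0}  ⟨branch taken⟩
[8] add  $r3, $r1, $r2  →  {$r0:0, $r1:65525, $r2:9, $r3:65534}
[11] ori   $r2, $r3, 15  →  {$r0:0, $r1:65525, $r2:65535, $r3:65534}
[12] slti  $r2, $r2, 6  →  {$r0:0, $r1:65525, $r2:0, $r3:65534}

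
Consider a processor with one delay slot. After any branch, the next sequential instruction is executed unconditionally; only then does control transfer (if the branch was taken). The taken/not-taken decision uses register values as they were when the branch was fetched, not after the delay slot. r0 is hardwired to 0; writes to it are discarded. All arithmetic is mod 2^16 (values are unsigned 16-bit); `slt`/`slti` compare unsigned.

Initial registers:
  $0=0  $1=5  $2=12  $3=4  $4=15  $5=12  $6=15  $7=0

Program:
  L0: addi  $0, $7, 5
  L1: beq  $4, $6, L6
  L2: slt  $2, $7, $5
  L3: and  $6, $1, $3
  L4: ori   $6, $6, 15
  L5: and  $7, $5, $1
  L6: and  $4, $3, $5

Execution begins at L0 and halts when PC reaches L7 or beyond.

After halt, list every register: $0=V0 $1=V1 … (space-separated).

PC=0  addi  $0, $7, 5        | $0=0 $1=5 $2=12 $3=4 $4=15 $5=12 $6=15 $7=0
PC=1  beq  $4, $6, L6        | $0=0 $1=5 $2=12 $3=4 $4=15 $5=12 $6=15 $7=0  [TAKEN]
PC=2  slt  $2, $7, $5        | $0=0 $1=5 $2=1 $3=4 $4=15 $5=12 $6=15 $7=0
PC=6  and  $4, $3, $5        | $0=0 $1=5 $2=1 $3=4 $4=4 $5=12 $6=15 $7=0

$0=0 $1=5 $2=1 $3=4 $4=4 $5=12 $6=15 $7=0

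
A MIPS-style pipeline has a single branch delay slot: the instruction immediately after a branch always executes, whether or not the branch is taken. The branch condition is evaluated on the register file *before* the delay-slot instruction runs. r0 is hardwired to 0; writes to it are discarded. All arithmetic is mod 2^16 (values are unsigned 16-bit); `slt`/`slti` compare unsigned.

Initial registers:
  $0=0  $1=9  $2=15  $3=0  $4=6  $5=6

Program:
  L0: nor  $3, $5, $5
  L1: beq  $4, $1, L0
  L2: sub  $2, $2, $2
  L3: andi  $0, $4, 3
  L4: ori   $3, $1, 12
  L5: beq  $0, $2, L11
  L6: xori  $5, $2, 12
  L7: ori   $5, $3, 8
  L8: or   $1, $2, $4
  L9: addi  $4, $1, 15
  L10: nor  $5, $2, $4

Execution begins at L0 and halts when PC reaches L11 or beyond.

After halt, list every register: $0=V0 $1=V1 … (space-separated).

PC=0  nor  $3, $5, $5        | $0=0 $1=9 $2=15 $3=65529 $4=6 $5=6
PC=1  beq  $4, $1, L0        | $0=0 $1=9 $2=15 $3=65529 $4=6 $5=6  [not taken]
PC=2  sub  $2, $2, $2        | $0=0 $1=9 $2=0 $3=65529 $4=6 $5=6
PC=3  andi  $0, $4, 3        | $0=0 $1=9 $2=0 $3=65529 $4=6 $5=6
PC=4  ori   $3, $1, 12       | $0=0 $1=9 $2=0 $3=13 $4=6 $5=6
PC=5  beq  $0, $2, L11       | $0=0 $1=9 $2=0 $3=13 $4=6 $5=6  [TAKEN]
PC=6  xori  $5, $2, 12       | $0=0 $1=9 $2=0 $3=13 $4=6 $5=12

$0=0 $1=9 $2=0 $3=13 $4=6 $5=12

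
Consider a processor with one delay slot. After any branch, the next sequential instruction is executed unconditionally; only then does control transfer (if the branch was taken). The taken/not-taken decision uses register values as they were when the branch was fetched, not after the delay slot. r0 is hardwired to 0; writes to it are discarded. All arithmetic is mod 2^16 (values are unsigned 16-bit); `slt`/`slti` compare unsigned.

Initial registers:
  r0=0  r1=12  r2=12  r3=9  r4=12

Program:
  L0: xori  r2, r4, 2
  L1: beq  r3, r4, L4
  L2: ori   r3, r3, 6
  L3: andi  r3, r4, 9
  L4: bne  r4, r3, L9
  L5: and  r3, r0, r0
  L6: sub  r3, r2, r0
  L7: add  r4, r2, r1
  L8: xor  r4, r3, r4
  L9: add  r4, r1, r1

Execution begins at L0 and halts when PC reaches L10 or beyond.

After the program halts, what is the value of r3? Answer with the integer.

0

PC=0  xori  r2, r4, 2        | r0=0 r1=12 r2=14 r3=9 r4=12
PC=1  beq  r3, r4, L4        | r0=0 r1=12 r2=14 r3=9 r4=12  [not taken]
PC=2  ori   r3, r3, 6        | r0=0 r1=12 r2=14 r3=15 r4=12
PC=3  andi  r3, r4, 9        | r0=0 r1=12 r2=14 r3=8 r4=12
PC=4  bne  r4, r3, L9        | r0=0 r1=12 r2=14 r3=8 r4=12  [TAKEN]
PC=5  and  r3, r0, r0        | r0=0 r1=12 r2=14 r3=0 r4=12
PC=9  add  r4, r1, r1        | r0=0 r1=12 r2=14 r3=0 r4=24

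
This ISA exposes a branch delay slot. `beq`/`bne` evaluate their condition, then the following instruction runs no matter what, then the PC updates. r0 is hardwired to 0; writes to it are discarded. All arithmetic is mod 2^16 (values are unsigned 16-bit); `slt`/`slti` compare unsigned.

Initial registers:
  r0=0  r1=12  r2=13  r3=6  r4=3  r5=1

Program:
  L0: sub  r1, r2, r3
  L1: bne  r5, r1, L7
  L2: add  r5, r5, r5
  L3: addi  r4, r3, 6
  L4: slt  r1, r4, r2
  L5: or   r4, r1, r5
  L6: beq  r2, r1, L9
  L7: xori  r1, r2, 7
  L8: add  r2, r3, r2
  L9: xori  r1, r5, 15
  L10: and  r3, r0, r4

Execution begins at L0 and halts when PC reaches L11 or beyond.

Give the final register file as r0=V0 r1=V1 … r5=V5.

PC=0  sub  r1, r2, r3        | r0=0 r1=7 r2=13 r3=6 r4=3 r5=1
PC=1  bne  r5, r1, L7        | r0=0 r1=7 r2=13 r3=6 r4=3 r5=1  [TAKEN]
PC=2  add  r5, r5, r5        | r0=0 r1=7 r2=13 r3=6 r4=3 r5=2
PC=7  xori  r1, r2, 7        | r0=0 r1=10 r2=13 r3=6 r4=3 r5=2
PC=8  add  r2, r3, r2        | r0=0 r1=10 r2=19 r3=6 r4=3 r5=2
PC=9  xori  r1, r5, 15       | r0=0 r1=13 r2=19 r3=6 r4=3 r5=2
PC=10 and  r3, r0, r4        | r0=0 r1=13 r2=19 r3=0 r4=3 r5=2

r0=0 r1=13 r2=19 r3=0 r4=3 r5=2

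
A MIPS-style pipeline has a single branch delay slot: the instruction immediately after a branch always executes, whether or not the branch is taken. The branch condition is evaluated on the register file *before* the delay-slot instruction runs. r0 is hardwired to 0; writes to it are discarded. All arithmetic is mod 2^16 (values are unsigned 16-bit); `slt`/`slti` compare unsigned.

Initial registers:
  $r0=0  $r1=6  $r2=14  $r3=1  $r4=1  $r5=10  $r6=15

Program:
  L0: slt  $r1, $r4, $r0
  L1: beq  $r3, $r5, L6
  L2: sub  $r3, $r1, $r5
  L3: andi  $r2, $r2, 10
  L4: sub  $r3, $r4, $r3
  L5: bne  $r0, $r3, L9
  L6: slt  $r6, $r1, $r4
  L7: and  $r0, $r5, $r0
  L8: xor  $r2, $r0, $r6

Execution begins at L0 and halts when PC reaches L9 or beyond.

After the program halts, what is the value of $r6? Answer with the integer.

1

#0 slt  $r1, $r4, $r0 ; 0/0/14/1/1/10/15
#1 beq  $r3, $r5, L6 ; 0/0/14/1/1/10/15 ; →fallthru
#2 sub  $r3, $r1, $r5 ; 0/0/14/65526/1/10/15
#3 andi  $r2, $r2, 10 ; 0/0/10/65526/1/10/15
#4 sub  $r3, $r4, $r3 ; 0/0/10/11/1/10/15
#5 bne  $r0, $r3, L9 ; 0/0/10/11/1/10/15 ; →target
#6 slt  $r6, $r1, $r4 ; 0/0/10/11/1/10/1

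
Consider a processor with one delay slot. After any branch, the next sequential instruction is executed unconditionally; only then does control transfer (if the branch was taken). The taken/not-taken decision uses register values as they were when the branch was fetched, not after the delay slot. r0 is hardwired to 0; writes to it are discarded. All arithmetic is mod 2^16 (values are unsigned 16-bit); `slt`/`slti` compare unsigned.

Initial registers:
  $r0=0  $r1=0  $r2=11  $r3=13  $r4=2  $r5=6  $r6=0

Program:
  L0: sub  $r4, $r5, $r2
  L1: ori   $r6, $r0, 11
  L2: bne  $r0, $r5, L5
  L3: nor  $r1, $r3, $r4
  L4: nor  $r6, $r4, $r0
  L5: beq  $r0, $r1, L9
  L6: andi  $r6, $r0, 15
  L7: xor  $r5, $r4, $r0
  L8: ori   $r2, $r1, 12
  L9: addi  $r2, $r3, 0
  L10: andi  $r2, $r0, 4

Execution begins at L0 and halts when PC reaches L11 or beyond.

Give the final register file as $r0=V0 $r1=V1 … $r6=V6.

$r0=0 $r1=0 $r2=0 $r3=13 $r4=65531 $r5=6 $r6=0

[0] sub  $r4, $r5, $r2  →  {$r0:0, $r1:0, $r2:11, $r3:13, $r4:65531, $r5:6, $r6:0}
[1] ori   $r6, $r0, 11  →  {$r0:0, $r1:0, $r2:11, $r3:13, $r4:65531, $r5:6, $r6:11}
[2] bne  $r0, $r5, L5  →  {$r0:0, $r1:0, $r2:11, $r3:13, $r4:65531, $r5:6, $r6:11}  ⟨branch taken⟩
[3] nor  $r1, $r3, $r4  →  {$r0:0, $r1:0, $r2:11, $r3:13, $r4:65531, $r5:6, $r6:11}
[5] beq  $r0, $r1, L9  →  {$r0:0, $r1:0, $r2:11, $r3:13, $r4:65531, $r5:6, $r6:11}  ⟨branch taken⟩
[6] andi  $r6, $r0, 15  →  {$r0:0, $r1:0, $r2:11, $r3:13, $r4:65531, $r5:6, $r6:0}
[9] addi  $r2, $r3, 0  →  {$r0:0, $r1:0, $r2:13, $r3:13, $r4:65531, $r5:6, $r6:0}
[10] andi  $r2, $r0, 4  →  {$r0:0, $r1:0, $r2:0, $r3:13, $r4:65531, $r5:6, $r6:0}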